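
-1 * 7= -7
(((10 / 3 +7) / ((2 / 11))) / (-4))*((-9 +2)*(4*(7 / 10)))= 278.48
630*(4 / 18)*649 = 90860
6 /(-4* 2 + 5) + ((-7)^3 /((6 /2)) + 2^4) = -301 /3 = -100.33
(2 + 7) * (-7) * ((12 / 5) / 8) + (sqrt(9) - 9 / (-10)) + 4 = -11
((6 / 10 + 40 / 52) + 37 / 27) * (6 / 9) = 9616 / 5265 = 1.83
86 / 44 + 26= 615 / 22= 27.95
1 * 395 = 395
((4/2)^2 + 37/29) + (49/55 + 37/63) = 678683/100485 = 6.75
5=5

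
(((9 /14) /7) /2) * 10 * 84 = 270 /7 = 38.57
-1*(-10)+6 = 16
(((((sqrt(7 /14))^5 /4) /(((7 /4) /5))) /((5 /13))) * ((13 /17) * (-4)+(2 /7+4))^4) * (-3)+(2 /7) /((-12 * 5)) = -2215062798 * sqrt(2) /1403737447-1 /210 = -2.24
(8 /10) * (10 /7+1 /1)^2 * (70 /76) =578 /133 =4.35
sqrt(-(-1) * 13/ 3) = 2.08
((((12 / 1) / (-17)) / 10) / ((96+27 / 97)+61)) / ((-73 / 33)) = 9603 / 47331740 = 0.00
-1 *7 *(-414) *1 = 2898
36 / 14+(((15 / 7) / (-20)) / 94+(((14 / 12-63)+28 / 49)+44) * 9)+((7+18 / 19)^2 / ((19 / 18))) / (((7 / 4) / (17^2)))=175632402243 / 18052888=9728.77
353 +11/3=1070/3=356.67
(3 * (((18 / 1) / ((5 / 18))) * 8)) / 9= 864 / 5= 172.80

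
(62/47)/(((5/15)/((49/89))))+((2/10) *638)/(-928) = 683107/334640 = 2.04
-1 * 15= -15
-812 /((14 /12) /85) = -59160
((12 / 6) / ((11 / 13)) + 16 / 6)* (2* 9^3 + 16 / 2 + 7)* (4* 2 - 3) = 407530 / 11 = 37048.18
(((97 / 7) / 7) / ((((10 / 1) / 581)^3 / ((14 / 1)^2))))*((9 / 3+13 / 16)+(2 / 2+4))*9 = 24141361176513 / 4000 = 6035340294.13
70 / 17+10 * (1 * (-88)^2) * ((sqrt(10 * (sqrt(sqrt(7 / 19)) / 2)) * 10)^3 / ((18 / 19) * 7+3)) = 70 / 17+387200000 * 19^(5 / 8) * sqrt(5) * 7^(3 / 8) / 183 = 61816164.59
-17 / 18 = -0.94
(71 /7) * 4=284 /7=40.57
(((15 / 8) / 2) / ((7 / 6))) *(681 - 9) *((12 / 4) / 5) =324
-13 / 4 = -3.25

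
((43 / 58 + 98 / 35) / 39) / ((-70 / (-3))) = 79 / 20300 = 0.00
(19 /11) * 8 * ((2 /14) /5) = 152 /385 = 0.39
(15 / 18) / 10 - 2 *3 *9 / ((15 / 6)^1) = -1291 / 60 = -21.52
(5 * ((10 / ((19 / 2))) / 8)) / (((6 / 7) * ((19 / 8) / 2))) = 700 / 1083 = 0.65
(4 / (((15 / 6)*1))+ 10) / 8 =1.45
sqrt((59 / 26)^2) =59 / 26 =2.27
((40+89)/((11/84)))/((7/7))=10836/11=985.09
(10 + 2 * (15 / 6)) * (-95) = -1425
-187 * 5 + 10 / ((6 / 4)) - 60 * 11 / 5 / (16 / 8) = -2983 / 3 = -994.33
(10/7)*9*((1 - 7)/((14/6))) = -1620/49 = -33.06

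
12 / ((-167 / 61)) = -732 / 167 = -4.38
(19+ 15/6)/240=43/480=0.09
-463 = -463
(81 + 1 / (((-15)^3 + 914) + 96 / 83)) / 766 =8268722 / 78195961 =0.11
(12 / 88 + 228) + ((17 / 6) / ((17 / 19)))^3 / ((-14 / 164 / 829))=-2562538879 / 8316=-308145.61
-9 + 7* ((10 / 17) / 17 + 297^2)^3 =115966026145699469519596 / 24137569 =4804378856284138.20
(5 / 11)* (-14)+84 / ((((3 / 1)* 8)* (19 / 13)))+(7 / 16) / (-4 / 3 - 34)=-1411221 / 354464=-3.98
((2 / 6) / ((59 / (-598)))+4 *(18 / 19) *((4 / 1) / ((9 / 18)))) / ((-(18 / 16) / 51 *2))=-6160120 / 10089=-610.58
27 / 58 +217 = 12613 / 58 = 217.47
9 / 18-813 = -812.50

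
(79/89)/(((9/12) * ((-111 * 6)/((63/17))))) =-1106/167943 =-0.01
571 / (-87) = -571 / 87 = -6.56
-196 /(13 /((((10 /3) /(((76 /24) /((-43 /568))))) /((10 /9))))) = 18963 /17537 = 1.08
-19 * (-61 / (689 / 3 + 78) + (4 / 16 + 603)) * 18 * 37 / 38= -741413511 / 3692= -200816.23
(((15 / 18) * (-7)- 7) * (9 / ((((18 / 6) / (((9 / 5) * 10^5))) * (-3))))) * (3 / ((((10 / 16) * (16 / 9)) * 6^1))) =1039500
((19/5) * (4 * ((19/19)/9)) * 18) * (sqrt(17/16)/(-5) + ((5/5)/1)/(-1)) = -152/5 - 38 * sqrt(17)/25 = -36.67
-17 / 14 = -1.21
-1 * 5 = -5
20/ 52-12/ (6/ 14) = -359/ 13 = -27.62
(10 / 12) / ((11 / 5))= 25 / 66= 0.38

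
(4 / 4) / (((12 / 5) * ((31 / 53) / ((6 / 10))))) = 53 / 124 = 0.43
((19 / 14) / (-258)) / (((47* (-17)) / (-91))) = -247 / 412284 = -0.00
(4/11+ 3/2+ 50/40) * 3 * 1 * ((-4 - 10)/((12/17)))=-16303/88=-185.26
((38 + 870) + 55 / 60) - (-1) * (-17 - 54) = 837.92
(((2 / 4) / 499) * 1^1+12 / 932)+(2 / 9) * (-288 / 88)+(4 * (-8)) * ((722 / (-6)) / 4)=7381665787 / 7673622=961.95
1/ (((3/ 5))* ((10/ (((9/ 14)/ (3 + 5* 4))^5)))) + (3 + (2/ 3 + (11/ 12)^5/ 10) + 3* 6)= 5849558725989086491/ 269175550798264320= 21.73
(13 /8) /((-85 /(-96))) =156 /85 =1.84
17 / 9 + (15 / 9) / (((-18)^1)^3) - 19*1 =-299381 / 17496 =-17.11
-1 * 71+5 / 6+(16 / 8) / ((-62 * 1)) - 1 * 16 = -16033 / 186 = -86.20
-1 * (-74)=74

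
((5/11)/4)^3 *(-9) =-1125/85184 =-0.01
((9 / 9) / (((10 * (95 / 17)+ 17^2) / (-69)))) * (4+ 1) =-5865 / 5863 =-1.00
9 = 9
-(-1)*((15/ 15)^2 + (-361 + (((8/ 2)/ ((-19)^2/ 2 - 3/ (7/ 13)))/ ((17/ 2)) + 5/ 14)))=-209620587/ 582862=-359.64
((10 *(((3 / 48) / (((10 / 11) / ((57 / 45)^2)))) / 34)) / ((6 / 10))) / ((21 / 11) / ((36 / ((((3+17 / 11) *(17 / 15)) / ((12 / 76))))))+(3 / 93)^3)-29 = -13268832730779 / 458039553040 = -28.97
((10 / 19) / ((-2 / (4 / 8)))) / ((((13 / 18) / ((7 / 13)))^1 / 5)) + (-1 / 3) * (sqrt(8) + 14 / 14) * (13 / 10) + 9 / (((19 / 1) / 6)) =184787 / 96330-13 * sqrt(2) / 15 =0.69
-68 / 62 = -34 / 31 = -1.10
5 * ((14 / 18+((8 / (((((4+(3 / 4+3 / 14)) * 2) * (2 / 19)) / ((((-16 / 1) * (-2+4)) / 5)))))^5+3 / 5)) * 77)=-31709636523246460057468574 / 291874751431875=-108641245492.07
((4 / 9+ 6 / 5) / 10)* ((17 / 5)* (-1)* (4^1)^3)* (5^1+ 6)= -442816 / 1125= -393.61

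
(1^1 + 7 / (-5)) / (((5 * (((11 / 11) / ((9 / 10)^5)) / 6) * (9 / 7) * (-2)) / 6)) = 413343 / 625000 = 0.66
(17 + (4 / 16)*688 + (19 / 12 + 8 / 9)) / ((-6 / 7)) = -48251 / 216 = -223.38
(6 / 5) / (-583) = -6 / 2915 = -0.00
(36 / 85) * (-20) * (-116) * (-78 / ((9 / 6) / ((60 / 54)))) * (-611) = 589688320 / 17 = 34687548.24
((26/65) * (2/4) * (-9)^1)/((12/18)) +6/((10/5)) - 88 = -877/10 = -87.70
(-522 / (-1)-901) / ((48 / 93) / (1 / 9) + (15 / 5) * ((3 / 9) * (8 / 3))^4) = -25695063 / 441904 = -58.15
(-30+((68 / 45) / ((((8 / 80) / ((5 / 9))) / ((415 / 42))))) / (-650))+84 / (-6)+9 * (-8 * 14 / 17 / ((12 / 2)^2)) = -17207662 / 375921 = -45.77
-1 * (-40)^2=-1600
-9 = -9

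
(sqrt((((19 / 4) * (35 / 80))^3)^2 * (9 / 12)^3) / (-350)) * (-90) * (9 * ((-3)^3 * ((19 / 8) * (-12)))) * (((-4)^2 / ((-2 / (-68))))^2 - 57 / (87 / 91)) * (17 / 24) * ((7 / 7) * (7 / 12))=2851967140239635271 * sqrt(3) / 3892314112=1269104148.91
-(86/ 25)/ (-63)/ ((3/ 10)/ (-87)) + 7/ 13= -62639/ 4095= -15.30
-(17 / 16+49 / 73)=-2025 / 1168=-1.73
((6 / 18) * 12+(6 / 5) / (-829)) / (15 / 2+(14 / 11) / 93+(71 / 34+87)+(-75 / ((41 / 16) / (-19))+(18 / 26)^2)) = 1997204109186 / 326250895849915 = 0.01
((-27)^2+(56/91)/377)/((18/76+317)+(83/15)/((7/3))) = 2.28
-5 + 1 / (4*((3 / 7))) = -53 / 12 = -4.42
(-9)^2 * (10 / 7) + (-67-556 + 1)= -3544 / 7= -506.29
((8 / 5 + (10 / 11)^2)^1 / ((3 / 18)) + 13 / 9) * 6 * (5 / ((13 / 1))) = 174274 / 4719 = 36.93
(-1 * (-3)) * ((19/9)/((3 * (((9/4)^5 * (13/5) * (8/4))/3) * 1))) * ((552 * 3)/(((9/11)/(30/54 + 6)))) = 5808394240/20726199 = 280.24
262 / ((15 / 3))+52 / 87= 23054 / 435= 53.00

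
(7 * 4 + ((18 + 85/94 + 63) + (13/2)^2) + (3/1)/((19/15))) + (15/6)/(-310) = 154.51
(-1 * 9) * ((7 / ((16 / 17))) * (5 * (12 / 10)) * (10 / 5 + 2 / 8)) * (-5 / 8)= 144585 / 256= 564.79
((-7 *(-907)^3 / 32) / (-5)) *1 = -5222998501 / 160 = -32643740.63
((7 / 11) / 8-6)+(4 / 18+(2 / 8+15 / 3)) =-355 / 792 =-0.45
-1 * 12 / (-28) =3 / 7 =0.43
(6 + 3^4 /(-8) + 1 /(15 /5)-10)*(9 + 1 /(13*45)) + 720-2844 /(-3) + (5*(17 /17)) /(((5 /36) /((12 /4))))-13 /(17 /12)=196036829 /119340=1642.67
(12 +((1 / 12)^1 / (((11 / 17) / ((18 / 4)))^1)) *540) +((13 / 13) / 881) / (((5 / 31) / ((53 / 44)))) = 62984333 / 193820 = 324.96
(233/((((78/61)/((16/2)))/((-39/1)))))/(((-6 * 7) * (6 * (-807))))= -0.28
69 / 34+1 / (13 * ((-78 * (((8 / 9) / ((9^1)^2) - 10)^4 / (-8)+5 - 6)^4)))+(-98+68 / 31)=-127891000284228580442713465031687118246446953762609300526647722219 / 1363777322159598984202769132745016516824696736530744781532465303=-93.78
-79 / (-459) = 0.17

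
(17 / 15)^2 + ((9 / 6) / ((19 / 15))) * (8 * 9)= 369991 / 4275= 86.55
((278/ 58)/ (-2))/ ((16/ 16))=-139/ 58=-2.40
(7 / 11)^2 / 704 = 49 / 85184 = 0.00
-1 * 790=-790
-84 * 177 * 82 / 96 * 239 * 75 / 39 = -303524025 / 52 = -5837000.48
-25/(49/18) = -450/49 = -9.18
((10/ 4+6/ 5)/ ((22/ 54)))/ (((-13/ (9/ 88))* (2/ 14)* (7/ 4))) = -8991/ 31460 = -0.29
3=3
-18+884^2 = 781438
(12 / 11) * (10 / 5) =24 / 11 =2.18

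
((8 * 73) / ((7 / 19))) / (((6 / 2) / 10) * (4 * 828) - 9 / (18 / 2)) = 55480 / 34741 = 1.60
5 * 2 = 10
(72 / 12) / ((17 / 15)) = 90 / 17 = 5.29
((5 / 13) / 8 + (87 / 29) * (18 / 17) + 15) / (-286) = -32221 / 505648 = -0.06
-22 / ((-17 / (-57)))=-1254 / 17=-73.76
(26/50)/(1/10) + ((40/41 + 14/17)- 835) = -2885583/3485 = -828.00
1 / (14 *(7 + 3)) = 1 / 140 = 0.01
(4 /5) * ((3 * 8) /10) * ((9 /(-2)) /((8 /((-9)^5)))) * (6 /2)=4782969 /25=191318.76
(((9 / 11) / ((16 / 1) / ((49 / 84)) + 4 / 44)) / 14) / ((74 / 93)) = 0.00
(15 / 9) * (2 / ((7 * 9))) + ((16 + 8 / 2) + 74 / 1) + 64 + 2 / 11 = 328970 / 2079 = 158.23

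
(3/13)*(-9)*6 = -162/13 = -12.46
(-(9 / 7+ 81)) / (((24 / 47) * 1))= -1128 / 7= -161.14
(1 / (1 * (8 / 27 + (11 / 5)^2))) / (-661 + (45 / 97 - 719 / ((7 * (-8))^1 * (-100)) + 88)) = -0.00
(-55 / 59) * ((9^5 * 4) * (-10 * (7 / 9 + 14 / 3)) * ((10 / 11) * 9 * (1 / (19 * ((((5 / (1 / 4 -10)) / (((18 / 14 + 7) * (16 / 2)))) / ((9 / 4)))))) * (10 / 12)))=-1402472799000 / 1121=-1251090810.88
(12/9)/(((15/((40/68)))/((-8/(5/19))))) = -1216/765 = -1.59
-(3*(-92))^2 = -76176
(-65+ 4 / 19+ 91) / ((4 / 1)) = 249 / 38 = 6.55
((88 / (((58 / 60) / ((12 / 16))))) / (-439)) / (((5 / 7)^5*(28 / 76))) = -18065124 / 7956875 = -2.27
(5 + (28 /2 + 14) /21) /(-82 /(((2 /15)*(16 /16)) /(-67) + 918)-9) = -8764586 /12578553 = -0.70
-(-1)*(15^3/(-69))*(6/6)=-1125/23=-48.91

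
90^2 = 8100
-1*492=-492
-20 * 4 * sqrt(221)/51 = -80 * sqrt(221)/51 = -23.32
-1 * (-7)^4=-2401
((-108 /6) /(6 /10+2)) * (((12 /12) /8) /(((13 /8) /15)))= -1350 /169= -7.99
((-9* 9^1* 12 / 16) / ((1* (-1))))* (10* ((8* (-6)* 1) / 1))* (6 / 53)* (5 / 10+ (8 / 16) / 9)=-97200 / 53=-1833.96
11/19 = 0.58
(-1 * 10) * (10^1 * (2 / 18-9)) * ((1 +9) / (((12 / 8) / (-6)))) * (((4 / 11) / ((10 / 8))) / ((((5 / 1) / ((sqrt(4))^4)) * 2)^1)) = -1638400 / 99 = -16549.49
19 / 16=1.19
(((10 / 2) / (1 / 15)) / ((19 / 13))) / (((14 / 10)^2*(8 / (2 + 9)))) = 268125 / 7448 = 36.00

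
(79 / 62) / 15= 79 / 930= 0.08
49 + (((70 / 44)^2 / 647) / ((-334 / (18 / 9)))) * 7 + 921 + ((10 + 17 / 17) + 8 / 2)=51511271685 / 52295716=985.00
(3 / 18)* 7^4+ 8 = 2449 / 6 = 408.17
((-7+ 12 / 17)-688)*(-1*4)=47212 / 17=2777.18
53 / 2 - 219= -385 / 2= -192.50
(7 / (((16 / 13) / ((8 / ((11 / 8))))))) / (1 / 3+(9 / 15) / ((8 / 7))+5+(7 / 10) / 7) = 672 / 121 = 5.55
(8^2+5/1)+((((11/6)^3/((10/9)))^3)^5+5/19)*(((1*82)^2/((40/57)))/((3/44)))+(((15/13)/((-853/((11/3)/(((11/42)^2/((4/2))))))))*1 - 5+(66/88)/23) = 71845196398698118638567432705171320911806420363568357350943/3540964224767494012293611520000000000000000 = 20289726706689786.34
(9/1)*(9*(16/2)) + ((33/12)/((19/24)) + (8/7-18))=84404/133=634.62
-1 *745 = -745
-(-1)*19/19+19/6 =25/6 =4.17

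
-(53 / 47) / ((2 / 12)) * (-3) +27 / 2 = 3177 / 94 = 33.80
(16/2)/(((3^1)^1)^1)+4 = 20/3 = 6.67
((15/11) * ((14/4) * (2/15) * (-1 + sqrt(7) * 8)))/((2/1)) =-7/22 + 28 * sqrt(7)/11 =6.42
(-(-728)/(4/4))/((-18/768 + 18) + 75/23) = 2143232/62523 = 34.28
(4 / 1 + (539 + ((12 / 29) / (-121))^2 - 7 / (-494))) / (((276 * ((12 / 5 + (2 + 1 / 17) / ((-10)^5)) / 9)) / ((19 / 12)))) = 35094074698240625 / 3004168983425467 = 11.68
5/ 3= 1.67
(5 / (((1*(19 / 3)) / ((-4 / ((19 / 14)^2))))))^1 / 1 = -11760 / 6859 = -1.71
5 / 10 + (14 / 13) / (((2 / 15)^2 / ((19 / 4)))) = 29977 / 104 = 288.24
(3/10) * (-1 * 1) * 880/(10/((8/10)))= -528/25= -21.12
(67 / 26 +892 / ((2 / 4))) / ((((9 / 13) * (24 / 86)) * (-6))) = -1997393 / 1296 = -1541.20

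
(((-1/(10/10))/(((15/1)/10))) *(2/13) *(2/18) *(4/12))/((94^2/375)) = -125/775359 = -0.00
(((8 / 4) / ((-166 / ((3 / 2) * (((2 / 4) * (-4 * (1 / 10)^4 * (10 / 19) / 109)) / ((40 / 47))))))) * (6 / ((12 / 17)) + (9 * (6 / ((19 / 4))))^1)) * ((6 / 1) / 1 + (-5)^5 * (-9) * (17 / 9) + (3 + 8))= 565723161 / 26127736000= 0.02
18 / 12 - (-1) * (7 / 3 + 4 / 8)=13 / 3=4.33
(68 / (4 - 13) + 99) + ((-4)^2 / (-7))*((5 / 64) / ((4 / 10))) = 45863 / 504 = 91.00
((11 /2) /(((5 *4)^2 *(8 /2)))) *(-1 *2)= -11 /1600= -0.01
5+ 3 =8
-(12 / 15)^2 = -16 / 25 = -0.64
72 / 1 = 72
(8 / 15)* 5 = 8 / 3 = 2.67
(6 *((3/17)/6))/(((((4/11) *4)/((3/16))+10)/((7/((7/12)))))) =0.12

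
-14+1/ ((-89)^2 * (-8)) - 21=-2217881/ 63368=-35.00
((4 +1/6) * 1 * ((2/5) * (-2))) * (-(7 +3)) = 100/3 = 33.33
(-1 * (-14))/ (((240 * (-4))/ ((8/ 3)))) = -7/ 180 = -0.04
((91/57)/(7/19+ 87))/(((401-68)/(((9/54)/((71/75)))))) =455/47096856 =0.00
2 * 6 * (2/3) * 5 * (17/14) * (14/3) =680/3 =226.67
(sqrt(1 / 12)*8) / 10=2*sqrt(3) / 15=0.23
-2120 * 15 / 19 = -31800 / 19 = -1673.68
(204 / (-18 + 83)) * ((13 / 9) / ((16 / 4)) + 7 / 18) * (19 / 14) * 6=8721 / 455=19.17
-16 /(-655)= 16 /655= 0.02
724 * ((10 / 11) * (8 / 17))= 57920 / 187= 309.73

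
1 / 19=0.05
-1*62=-62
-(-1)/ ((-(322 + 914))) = -1/ 1236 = -0.00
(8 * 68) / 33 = 544 / 33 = 16.48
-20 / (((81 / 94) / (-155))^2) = -4245698000 / 6561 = -647111.42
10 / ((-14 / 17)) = -85 / 7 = -12.14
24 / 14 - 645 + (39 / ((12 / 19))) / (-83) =-1496725 / 2324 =-644.03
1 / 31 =0.03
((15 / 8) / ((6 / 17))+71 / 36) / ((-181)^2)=1049 / 4717584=0.00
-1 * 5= -5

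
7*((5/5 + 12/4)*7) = 196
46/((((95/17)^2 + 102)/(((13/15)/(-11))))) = -172822/6352995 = -0.03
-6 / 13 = -0.46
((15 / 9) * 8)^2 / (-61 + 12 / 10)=-8000 / 2691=-2.97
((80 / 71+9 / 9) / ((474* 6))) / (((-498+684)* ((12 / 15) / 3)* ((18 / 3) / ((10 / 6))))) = 3775 / 901388736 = 0.00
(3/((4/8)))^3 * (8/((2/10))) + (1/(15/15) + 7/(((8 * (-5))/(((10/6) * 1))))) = 207377/24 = 8640.71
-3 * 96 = -288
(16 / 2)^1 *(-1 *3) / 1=-24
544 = 544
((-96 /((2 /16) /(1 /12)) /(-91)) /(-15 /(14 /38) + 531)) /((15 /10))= 16 /16731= 0.00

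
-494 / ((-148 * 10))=247 / 740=0.33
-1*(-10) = 10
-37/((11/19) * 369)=-703/4059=-0.17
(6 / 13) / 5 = 6 / 65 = 0.09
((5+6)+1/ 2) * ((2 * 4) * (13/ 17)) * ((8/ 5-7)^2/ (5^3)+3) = 12084384/ 53125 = 227.47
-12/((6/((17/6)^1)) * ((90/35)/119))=-14161/54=-262.24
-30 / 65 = -0.46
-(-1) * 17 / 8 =17 / 8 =2.12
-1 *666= -666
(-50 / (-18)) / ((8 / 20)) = 125 / 18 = 6.94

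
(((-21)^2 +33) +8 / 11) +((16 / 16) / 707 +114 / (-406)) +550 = 231046808 / 225533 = 1024.45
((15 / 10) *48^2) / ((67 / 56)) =193536 / 67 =2888.60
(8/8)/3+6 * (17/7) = 313/21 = 14.90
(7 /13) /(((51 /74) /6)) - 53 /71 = 61843 /15691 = 3.94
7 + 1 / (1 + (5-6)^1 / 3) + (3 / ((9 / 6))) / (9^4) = 111541 / 13122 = 8.50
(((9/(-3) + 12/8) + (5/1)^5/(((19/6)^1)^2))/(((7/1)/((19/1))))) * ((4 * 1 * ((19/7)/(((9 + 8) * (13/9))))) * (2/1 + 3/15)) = 44335566/54145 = 818.83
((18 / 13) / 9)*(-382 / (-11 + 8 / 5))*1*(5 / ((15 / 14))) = 53480 / 1833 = 29.18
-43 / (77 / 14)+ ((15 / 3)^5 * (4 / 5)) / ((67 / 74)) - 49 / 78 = 158244451 / 57486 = 2752.75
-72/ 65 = -1.11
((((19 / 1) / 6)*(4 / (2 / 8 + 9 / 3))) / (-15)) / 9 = -152 / 5265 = -0.03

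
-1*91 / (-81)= 91 / 81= 1.12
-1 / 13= -0.08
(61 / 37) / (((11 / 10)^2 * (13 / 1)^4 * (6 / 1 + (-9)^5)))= -6100 / 7549686529671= -0.00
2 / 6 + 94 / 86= 184 / 129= 1.43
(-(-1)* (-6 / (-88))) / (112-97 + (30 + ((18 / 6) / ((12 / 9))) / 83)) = 83 / 54813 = 0.00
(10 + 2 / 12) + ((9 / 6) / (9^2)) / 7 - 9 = 221 / 189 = 1.17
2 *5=10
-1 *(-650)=650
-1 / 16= -0.06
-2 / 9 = -0.22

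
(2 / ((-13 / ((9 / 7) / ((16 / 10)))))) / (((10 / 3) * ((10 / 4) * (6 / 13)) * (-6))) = 3 / 560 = 0.01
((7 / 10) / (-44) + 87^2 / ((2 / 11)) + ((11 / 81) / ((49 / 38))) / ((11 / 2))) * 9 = 72700099277 / 194040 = 374665.53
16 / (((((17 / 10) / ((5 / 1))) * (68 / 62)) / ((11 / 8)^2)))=93775 / 1156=81.12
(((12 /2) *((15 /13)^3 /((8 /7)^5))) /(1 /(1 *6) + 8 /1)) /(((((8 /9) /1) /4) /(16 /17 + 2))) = 2344190625 /305963008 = 7.66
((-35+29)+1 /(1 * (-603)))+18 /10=-12668 /3015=-4.20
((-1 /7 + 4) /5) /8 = 27 /280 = 0.10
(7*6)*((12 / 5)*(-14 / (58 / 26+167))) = -11466 / 1375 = -8.34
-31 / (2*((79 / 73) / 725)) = -10384.02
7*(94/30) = 329/15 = 21.93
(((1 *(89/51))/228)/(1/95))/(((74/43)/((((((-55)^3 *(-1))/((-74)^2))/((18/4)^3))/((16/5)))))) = 15917928125/361579754304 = 0.04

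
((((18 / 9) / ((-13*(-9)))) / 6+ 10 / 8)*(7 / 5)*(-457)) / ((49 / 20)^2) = -16077260 / 120393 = -133.54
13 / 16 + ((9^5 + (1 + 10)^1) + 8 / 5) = 4724993 / 80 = 59062.41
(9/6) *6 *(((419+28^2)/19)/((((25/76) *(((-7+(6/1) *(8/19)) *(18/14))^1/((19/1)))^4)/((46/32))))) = 376091204027070343/1268475187500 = 296490.78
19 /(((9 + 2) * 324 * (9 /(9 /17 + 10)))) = 3401 /545292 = 0.01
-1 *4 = -4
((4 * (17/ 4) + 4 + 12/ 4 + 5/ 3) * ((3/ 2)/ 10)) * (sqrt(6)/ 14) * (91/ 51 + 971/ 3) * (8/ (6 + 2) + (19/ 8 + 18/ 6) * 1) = 91289 * sqrt(6)/ 160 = 1397.57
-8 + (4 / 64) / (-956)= -122369 / 15296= -8.00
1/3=0.33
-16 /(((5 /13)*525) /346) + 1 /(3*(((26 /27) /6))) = -864709 /34125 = -25.34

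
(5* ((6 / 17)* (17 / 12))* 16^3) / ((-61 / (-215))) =2201600 / 61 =36091.80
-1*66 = -66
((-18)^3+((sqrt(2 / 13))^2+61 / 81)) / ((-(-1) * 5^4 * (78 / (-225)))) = 6140141 / 228150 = 26.91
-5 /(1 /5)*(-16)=400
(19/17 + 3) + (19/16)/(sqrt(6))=19 * sqrt(6)/96 + 70/17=4.60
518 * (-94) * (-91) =4430972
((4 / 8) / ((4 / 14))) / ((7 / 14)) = 3.50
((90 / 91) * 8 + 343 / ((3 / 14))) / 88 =19961 / 1092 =18.28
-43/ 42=-1.02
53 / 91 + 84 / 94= 6313 / 4277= 1.48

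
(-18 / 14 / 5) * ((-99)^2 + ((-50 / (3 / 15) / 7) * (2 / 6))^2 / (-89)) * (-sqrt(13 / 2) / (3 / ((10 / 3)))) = 384616949 * sqrt(26) / 274743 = 7138.20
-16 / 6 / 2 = -1.33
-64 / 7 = -9.14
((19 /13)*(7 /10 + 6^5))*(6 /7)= 4432719 /455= 9742.24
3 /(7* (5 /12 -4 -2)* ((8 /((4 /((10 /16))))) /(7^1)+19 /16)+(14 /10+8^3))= 960 /147203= 0.01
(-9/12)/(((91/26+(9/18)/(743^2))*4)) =-1656147/30914752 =-0.05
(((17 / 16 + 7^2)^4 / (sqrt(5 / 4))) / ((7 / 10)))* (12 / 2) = 1234955529603* sqrt(5) / 57344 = 48155770.67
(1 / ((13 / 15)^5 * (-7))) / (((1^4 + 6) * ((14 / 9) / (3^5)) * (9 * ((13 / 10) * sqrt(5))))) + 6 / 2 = 2.75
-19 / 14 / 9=-19 / 126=-0.15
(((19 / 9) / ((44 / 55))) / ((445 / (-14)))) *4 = -266 / 801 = -0.33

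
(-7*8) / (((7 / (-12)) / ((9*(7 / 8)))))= 756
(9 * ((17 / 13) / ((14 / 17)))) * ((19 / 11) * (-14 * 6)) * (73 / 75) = -7215174 / 3575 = -2018.23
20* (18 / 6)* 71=4260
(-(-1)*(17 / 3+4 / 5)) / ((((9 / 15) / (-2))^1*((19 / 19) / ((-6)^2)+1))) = -776 / 37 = -20.97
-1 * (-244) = 244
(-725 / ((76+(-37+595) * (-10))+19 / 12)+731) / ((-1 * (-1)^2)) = -48275899 / 66029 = -731.13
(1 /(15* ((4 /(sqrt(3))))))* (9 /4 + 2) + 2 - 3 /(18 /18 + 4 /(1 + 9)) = -1 /7 + 17* sqrt(3) /240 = -0.02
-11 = -11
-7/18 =-0.39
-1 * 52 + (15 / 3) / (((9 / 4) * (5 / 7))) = -440 / 9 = -48.89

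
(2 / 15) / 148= 1 / 1110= 0.00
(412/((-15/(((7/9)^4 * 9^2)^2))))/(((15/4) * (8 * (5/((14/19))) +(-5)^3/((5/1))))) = -66502744336/302626125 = -219.75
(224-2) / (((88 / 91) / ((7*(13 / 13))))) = 70707 / 44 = 1606.98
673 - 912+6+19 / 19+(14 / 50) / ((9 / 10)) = -231.69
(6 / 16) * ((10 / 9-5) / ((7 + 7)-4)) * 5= -35 / 48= -0.73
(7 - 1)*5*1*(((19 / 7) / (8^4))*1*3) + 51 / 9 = 246277 / 43008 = 5.73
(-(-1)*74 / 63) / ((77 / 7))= 74 / 693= 0.11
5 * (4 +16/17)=420/17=24.71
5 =5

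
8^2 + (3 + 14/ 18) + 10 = 700/ 9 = 77.78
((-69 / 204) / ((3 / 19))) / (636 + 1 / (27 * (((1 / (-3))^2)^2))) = -437 / 130356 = -0.00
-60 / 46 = -30 / 23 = -1.30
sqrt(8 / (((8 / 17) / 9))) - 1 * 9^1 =-9+3 * sqrt(17) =3.37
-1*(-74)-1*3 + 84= 155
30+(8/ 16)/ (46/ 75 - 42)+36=409653/ 6208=65.99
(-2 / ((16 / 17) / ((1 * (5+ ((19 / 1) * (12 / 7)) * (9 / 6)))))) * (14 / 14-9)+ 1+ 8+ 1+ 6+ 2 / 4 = 13049 / 14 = 932.07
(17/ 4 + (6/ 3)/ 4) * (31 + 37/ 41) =6213/ 41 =151.54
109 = 109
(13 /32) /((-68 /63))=-819 /2176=-0.38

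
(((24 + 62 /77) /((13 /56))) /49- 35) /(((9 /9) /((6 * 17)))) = -3347.57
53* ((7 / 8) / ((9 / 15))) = 1855 / 24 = 77.29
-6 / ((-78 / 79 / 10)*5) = 158 / 13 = 12.15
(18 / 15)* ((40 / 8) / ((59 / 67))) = 6.81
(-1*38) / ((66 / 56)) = -1064 / 33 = -32.24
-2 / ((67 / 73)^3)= -778034 / 300763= -2.59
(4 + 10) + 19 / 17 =257 / 17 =15.12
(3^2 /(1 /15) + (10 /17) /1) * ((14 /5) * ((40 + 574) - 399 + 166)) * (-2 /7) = -702564 /17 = -41327.29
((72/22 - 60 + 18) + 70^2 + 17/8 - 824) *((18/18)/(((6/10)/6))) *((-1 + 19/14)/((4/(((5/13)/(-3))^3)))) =-52896875/6960096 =-7.60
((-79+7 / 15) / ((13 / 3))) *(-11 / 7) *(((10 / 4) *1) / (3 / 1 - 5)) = -6479 / 182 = -35.60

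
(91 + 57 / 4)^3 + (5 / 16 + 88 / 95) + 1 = 7088767407 / 6080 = 1165915.69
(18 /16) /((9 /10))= 5 /4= 1.25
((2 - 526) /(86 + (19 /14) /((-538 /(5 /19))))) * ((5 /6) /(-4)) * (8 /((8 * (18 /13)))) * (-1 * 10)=-160337450 /17489169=-9.17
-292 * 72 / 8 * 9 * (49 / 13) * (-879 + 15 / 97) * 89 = 8793021920256 / 1261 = 6973054655.24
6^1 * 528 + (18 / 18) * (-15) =3153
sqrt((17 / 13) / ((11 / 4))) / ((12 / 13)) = sqrt(2431) / 66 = 0.75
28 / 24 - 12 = -65 / 6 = -10.83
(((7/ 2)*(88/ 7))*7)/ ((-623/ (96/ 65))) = -4224/ 5785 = -0.73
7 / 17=0.41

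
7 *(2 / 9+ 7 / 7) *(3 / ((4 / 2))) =77 / 6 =12.83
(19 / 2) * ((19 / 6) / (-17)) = -361 / 204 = -1.77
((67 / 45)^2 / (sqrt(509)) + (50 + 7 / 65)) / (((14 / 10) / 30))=8978 * sqrt(509) / 96201 + 97710 / 91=1075.84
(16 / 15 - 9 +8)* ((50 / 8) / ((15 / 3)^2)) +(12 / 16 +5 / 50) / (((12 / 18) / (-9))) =-11.46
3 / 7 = 0.43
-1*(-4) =4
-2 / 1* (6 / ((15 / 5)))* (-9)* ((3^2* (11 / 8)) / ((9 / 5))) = 495 / 2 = 247.50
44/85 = 0.52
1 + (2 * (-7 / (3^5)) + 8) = 2173 / 243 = 8.94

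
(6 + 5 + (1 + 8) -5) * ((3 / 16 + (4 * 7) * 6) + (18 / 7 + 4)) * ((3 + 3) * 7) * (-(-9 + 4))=4403925 / 8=550490.62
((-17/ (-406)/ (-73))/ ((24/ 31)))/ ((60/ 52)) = -6851/ 10669680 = -0.00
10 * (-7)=-70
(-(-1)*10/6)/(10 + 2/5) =25/156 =0.16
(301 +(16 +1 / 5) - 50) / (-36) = -334 / 45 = -7.42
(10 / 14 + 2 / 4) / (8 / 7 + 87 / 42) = 17 / 45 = 0.38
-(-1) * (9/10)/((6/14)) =21/10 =2.10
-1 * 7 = -7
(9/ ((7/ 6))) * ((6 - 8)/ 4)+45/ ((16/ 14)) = 1989/ 56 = 35.52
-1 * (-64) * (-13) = -832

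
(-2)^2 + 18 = 22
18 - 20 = -2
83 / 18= 4.61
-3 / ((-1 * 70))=3 / 70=0.04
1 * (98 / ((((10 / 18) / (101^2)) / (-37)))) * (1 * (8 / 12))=-221932956 / 5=-44386591.20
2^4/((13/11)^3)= 21296/2197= 9.69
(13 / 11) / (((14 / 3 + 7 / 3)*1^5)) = 13 / 77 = 0.17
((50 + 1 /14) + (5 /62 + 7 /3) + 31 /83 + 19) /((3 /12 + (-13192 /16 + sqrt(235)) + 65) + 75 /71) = -33920202933248 /357750661813911 - 313167245312 * sqrt(235) /2504254632697377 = -0.10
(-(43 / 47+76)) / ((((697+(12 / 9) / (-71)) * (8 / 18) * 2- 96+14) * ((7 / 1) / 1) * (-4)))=6929955 / 1356087992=0.01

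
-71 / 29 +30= 799 / 29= 27.55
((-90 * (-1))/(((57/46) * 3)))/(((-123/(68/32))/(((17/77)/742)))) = -33235/267044316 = -0.00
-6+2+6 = 2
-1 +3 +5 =7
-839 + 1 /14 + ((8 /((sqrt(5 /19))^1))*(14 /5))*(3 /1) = -11745 /14 + 336*sqrt(95) /25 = -707.93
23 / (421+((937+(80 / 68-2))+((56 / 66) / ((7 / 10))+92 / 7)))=90321 / 5386004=0.02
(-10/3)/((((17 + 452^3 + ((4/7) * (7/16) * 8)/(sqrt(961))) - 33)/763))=-118265/4294060731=-0.00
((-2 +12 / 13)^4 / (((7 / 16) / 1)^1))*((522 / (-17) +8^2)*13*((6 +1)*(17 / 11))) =347895296 / 24167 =14395.47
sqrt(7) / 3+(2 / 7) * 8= sqrt(7) / 3+16 / 7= 3.17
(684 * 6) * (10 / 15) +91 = 2827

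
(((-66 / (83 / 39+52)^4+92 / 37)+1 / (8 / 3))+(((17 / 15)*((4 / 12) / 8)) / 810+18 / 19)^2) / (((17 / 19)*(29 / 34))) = 84785256248246722848707203693 / 17212791168592008102347760000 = 4.93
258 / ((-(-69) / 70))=6020 / 23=261.74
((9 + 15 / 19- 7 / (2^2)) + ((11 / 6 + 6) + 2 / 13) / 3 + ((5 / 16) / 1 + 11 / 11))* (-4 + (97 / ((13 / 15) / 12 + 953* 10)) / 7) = -48.04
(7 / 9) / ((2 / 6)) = 2.33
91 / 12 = 7.58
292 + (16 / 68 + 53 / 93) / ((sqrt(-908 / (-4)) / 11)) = 14003 * sqrt(227) / 358887 + 292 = 292.59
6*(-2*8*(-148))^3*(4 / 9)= 106227040256 / 3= 35409013418.67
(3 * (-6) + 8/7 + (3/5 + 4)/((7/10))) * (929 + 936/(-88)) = -727344/77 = -9446.03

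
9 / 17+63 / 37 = 1404 / 629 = 2.23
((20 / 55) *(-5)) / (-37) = 20 / 407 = 0.05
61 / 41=1.49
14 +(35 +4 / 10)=247 / 5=49.40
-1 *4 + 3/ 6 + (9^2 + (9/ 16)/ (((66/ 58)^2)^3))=178530410161/ 2295943056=77.76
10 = 10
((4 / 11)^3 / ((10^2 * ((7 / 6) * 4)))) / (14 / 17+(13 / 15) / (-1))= -1224 / 512435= -0.00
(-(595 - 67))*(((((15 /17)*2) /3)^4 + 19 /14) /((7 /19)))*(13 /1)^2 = -357700.38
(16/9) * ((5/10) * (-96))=-256/3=-85.33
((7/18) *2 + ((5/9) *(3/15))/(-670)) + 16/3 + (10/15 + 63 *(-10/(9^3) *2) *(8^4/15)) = -75737497/162810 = -465.19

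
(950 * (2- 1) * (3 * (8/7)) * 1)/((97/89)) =2029200/679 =2988.51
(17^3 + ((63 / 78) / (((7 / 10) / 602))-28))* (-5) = -362675 / 13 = -27898.08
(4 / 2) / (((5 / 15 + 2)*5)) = 6 / 35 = 0.17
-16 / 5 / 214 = -8 / 535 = -0.01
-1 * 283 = -283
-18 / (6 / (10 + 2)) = -36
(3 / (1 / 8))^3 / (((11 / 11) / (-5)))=-69120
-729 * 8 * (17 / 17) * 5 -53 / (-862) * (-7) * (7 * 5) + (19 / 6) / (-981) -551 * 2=-38404430968 / 1268433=-30277.07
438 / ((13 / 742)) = 324996 / 13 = 24999.69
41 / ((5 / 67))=2747 / 5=549.40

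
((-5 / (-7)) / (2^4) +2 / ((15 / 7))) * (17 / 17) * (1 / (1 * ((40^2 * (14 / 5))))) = 1643 / 7526400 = 0.00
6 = 6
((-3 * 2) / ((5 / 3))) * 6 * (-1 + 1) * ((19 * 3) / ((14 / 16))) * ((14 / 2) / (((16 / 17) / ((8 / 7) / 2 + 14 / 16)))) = 0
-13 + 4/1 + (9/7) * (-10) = -153/7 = -21.86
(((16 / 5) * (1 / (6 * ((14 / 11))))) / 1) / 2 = 22 / 105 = 0.21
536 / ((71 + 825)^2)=67 / 100352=0.00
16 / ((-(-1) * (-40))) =-2 / 5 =-0.40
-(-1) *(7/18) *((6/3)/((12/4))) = 7/27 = 0.26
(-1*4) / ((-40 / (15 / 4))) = 3 / 8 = 0.38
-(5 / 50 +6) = -61 / 10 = -6.10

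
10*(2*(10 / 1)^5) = 2000000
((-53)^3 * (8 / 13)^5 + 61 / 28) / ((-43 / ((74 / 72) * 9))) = 2825.93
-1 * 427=-427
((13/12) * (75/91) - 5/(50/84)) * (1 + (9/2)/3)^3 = -26275/224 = -117.30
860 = 860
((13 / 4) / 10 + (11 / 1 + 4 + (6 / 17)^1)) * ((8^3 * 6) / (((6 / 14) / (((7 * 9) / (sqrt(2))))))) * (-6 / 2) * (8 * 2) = -240300025.17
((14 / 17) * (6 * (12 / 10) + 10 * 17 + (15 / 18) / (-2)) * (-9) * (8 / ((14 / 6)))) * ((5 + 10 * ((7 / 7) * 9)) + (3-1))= -37039644 / 85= -435760.52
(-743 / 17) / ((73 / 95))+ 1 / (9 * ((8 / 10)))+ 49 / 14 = -2378489 / 44676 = -53.24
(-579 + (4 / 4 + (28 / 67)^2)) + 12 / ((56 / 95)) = -557.47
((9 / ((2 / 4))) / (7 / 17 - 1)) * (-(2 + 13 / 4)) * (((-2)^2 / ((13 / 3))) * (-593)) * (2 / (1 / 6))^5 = -1422305547264 / 65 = -21881623804.06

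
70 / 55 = 14 / 11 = 1.27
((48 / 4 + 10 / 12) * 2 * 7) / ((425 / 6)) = 1078 / 425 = 2.54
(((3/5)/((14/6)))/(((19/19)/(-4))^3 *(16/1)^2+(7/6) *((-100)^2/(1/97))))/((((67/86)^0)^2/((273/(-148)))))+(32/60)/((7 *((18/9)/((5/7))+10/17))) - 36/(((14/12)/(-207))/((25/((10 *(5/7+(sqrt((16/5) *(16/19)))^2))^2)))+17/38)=-1341068081650322982833/6906238648519759920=-194.18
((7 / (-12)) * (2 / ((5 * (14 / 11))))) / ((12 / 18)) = -11 / 40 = -0.28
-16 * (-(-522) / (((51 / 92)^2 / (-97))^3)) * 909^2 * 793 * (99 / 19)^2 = 40717065175668015716222515150848 / 8713662409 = 4672784331604694339750.90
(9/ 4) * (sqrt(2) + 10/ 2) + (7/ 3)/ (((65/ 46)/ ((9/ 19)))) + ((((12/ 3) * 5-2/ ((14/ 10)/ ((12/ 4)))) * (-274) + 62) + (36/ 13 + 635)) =-124277507/ 34580 + 9 * sqrt(2)/ 4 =-3590.73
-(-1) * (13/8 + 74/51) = 1255/408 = 3.08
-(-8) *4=32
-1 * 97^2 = -9409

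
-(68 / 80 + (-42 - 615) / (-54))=-13.02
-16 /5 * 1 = -16 /5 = -3.20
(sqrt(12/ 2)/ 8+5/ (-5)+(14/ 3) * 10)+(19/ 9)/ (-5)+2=sqrt(6)/ 8+2126/ 45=47.55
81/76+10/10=157/76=2.07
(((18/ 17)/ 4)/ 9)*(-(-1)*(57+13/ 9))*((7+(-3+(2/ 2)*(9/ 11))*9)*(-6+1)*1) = 182785/ 1683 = 108.61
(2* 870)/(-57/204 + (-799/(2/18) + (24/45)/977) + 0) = -1733979600/7166397041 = -0.24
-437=-437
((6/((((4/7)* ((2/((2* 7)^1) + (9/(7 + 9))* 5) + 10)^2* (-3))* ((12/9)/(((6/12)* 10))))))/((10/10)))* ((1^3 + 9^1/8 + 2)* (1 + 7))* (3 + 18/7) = -30270240/2105401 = -14.38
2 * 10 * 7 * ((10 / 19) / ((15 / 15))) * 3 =4200 / 19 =221.05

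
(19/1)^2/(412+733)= 361/1145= 0.32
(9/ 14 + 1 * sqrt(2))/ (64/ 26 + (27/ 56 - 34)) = -728 * sqrt(2)/ 22609 - 468/ 22609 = -0.07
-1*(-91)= 91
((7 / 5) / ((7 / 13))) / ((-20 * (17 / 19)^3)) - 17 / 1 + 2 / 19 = -159401473 / 9334700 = -17.08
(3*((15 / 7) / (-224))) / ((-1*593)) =45 / 929824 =0.00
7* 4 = 28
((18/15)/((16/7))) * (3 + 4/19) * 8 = 1281/95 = 13.48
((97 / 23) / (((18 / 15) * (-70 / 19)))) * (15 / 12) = -9215 / 7728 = -1.19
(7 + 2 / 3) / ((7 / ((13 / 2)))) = 299 / 42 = 7.12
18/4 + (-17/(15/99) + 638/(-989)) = -1071533/9890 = -108.35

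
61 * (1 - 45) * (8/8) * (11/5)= -29524/5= -5904.80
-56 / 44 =-14 / 11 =-1.27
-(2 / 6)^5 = -1 / 243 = -0.00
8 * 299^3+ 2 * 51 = 213847294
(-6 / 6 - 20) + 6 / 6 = -20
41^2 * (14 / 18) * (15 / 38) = 516.10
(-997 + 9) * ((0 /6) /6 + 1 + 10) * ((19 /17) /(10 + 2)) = -51623 /51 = -1012.22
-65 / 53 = -1.23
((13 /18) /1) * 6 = 13 /3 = 4.33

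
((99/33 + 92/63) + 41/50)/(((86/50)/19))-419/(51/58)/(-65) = 393099247/5986890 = 65.66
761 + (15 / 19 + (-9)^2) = 16013 / 19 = 842.79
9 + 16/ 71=655/ 71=9.23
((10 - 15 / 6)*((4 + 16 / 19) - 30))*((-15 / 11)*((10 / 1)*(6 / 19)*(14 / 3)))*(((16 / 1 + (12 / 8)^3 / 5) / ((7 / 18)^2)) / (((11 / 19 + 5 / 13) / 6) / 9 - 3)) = -1019760975675 / 7274036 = -140191.91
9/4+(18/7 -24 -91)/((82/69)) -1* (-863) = 884701/1148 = 770.65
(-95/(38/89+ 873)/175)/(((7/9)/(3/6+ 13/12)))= -96387/76180300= -0.00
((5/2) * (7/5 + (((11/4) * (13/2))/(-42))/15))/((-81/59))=-407867/163296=-2.50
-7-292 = -299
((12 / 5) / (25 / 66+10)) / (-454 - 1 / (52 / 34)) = -20592 / 40486925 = -0.00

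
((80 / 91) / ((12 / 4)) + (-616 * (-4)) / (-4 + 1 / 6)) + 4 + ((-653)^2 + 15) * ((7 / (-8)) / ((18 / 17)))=-13300072757 / 37674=-353030.55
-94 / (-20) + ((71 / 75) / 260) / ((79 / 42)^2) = 95352149 / 20283250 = 4.70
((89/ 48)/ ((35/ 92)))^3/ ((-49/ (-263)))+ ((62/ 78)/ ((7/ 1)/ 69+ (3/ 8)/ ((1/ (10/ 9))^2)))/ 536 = 1377359427028269379/ 2216563228152000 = 621.39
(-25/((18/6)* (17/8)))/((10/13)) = -260/51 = -5.10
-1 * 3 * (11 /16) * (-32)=66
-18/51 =-6/17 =-0.35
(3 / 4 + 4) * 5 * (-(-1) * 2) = 95 / 2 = 47.50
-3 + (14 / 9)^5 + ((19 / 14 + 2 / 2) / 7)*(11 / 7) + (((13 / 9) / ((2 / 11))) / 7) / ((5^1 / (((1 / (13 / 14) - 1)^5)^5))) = 364842464418609724841738816068091812 / 54968910213069090560834637618946635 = 6.64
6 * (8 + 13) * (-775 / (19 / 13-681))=90675 / 631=143.70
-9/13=-0.69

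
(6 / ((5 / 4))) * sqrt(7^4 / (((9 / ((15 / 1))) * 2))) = 196 * sqrt(30) / 5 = 214.71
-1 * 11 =-11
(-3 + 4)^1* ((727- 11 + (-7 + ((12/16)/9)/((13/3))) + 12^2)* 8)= 88714/13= 6824.15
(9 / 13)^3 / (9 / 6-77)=-1458 / 331747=-0.00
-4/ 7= -0.57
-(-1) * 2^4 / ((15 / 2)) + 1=3.13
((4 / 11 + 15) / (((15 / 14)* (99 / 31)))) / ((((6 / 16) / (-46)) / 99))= -26991328 / 495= -54527.94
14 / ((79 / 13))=182 / 79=2.30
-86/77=-1.12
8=8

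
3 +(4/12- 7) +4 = 1/3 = 0.33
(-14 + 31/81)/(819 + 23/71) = -78313/4711932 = -0.02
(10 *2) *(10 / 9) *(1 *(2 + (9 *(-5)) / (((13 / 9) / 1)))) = -75800 / 117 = -647.86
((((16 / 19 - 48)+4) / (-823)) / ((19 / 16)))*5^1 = 65600 / 297103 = 0.22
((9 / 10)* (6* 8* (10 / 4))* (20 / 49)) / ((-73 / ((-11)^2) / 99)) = -25874640 / 3577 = -7233.61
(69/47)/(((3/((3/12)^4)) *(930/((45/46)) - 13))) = 69/33846016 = 0.00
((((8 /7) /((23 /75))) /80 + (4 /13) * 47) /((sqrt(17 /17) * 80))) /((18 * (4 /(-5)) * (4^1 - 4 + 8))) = -60731 /38578176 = -0.00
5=5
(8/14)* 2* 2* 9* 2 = 41.14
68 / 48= 17 / 12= 1.42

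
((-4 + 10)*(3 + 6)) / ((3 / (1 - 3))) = -36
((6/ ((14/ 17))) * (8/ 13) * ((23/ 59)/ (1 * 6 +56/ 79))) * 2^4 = 5930688/ 1422785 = 4.17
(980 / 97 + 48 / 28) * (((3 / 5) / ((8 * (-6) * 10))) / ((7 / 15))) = -3009 / 95060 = -0.03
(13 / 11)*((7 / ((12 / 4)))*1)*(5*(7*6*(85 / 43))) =541450 / 473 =1144.71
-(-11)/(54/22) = 121/27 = 4.48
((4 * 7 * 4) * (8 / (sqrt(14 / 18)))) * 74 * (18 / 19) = 511488 * sqrt(7) / 19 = 71224.74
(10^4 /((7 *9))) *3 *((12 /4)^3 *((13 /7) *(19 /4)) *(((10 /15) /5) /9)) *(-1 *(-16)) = 3952000 /147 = 26884.35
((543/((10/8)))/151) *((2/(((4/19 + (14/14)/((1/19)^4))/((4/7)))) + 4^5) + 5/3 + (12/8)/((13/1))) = 502024623346894/170120656615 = 2950.99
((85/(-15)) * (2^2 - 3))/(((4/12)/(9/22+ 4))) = -1649/22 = -74.95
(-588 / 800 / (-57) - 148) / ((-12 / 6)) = 562351 / 7600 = 73.99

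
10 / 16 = 5 / 8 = 0.62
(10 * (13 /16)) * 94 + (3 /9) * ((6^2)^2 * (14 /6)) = 7087 /4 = 1771.75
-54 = -54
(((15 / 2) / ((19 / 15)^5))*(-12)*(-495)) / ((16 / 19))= 16224.44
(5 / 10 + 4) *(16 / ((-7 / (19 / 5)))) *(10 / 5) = -2736 / 35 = -78.17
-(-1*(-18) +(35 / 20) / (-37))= -2657 / 148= -17.95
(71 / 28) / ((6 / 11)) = 4.65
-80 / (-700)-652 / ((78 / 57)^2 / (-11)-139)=3713152 / 773703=4.80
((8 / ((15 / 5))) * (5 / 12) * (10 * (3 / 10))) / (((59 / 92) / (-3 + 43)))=36800 / 177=207.91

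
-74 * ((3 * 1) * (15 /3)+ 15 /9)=-3700 /3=-1233.33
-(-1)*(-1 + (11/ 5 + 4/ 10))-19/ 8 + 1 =9/ 40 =0.22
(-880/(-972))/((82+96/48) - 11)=220/17739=0.01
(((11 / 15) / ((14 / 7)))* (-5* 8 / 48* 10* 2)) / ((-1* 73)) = 55 / 657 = 0.08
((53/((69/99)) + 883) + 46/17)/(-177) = -125348/23069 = -5.43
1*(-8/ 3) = -8/ 3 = -2.67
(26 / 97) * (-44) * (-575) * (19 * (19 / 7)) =349728.72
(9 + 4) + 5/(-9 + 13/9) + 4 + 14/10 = 17.74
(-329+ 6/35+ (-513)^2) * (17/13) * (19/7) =932938.19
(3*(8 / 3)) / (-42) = -4 / 21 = -0.19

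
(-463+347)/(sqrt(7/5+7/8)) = -76.91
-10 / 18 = -5 / 9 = -0.56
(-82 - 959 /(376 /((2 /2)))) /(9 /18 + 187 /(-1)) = 31791 /70124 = 0.45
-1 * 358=-358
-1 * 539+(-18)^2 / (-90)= -2713 / 5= -542.60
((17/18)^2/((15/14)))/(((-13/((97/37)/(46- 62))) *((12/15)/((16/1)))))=196231/935064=0.21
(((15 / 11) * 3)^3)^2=8303765625 / 1771561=4687.26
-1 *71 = -71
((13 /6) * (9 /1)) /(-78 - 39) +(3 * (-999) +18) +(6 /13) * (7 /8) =-464687 /156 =-2978.76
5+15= 20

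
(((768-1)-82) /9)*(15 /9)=3425 /27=126.85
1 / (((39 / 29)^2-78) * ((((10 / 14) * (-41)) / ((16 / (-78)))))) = -47096 / 512295615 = -0.00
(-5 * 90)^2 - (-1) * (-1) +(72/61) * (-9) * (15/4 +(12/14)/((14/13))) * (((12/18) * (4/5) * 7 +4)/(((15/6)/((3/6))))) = 15126156551/74725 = 202424.31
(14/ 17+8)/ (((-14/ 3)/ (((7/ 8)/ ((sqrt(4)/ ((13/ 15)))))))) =-195/ 272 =-0.72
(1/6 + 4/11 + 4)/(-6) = -299/396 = -0.76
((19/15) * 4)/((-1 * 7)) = -76/105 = -0.72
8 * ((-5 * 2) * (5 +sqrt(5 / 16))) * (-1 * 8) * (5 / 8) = 100 * sqrt(5) +2000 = 2223.61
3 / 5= 0.60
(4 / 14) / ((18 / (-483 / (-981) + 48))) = 15857 / 20601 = 0.77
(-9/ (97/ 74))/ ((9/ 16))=-1184/ 97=-12.21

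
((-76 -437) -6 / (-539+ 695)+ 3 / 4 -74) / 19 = -30487 / 988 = -30.86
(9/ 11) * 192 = 1728/ 11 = 157.09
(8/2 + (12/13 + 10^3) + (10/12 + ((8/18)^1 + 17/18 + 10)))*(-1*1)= -119006/117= -1017.15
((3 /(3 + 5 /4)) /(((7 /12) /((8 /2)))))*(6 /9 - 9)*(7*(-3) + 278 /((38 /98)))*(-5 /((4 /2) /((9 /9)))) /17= 22668000 /5491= 4128.21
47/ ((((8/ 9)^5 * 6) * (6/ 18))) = 2775303/ 65536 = 42.35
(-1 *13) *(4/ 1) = -52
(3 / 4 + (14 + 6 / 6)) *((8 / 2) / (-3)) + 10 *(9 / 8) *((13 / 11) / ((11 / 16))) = -201 / 121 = -1.66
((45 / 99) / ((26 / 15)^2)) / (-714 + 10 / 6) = -3375 / 15890732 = -0.00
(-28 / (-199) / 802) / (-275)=-14 / 21944725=-0.00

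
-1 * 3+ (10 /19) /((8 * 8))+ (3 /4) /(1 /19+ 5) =-6915 /2432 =-2.84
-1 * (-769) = 769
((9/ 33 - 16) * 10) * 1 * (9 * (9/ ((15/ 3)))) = -28026/ 11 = -2547.82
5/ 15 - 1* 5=-14/ 3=-4.67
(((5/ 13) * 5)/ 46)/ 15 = 5/ 1794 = 0.00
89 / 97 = 0.92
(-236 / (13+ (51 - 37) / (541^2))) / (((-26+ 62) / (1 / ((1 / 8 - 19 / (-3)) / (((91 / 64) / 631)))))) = -1571404289 / 8931240406440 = -0.00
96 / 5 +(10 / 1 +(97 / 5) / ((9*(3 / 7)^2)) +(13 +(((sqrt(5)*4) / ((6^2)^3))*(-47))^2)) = 53.94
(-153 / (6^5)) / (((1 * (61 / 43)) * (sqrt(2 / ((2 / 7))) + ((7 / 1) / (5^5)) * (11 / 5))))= 125640625 / 12867142859712-178466796875 * sqrt(7) / 90070000017984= -0.01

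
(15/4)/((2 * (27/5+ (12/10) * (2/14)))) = 35/104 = 0.34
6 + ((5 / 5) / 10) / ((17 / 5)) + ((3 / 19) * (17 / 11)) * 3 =48047 / 7106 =6.76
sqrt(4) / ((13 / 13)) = 2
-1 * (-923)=923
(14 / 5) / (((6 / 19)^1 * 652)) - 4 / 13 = -37391 / 127140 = -0.29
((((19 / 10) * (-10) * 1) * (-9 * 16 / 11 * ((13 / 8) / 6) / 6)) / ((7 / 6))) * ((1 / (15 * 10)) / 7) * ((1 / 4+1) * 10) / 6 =0.02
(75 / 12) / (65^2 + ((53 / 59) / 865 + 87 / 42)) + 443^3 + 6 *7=525142578402366011 / 6040402014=86938349.00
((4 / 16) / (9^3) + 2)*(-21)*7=-285817 / 972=-294.05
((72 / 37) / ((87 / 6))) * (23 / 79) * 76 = 2.97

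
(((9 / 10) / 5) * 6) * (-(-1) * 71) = 1917 / 25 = 76.68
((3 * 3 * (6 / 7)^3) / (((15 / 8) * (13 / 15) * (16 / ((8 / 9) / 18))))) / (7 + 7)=24 / 31213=0.00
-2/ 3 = -0.67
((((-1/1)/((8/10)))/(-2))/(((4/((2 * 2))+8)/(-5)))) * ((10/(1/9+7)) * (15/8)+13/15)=-67265/55296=-1.22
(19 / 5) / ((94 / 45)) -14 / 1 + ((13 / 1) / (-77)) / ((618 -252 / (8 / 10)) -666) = -12.18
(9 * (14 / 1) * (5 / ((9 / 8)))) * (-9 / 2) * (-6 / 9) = 1680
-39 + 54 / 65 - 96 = -8721 / 65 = -134.17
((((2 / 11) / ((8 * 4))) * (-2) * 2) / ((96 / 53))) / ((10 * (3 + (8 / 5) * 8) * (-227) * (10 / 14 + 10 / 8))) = 371 / 2083097280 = 0.00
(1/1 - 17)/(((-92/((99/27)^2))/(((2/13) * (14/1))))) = 13552/2691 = 5.04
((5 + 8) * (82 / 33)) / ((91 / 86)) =7052 / 231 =30.53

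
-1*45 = -45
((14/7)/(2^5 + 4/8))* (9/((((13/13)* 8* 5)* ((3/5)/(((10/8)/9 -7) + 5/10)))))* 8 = -229/195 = -1.17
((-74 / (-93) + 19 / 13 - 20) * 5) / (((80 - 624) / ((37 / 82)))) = 0.07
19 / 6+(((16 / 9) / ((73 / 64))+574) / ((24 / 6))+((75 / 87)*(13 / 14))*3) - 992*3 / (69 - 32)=681242635 / 9869454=69.03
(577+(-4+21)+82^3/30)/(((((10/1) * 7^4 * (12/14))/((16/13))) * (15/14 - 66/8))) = -4553504/28808325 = -0.16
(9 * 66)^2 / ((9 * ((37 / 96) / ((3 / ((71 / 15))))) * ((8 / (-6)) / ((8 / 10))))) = -101616768 / 2627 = -38681.68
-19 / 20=-0.95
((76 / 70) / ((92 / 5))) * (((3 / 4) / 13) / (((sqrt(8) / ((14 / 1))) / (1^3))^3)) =0.41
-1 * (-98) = 98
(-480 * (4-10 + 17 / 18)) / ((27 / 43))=313040 / 81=3864.69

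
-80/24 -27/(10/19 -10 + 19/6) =2044/2157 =0.95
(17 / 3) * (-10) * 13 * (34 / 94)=-37570 / 141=-266.45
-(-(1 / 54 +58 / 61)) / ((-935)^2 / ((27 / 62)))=103 / 213310900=0.00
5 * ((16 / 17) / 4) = 20 / 17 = 1.18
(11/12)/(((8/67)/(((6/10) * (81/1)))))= 59697/160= 373.11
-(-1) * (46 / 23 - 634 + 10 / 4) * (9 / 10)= -11331 / 20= -566.55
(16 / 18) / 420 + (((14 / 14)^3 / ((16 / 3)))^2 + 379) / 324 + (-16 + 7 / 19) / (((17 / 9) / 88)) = -681765738383 / 937681920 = -727.08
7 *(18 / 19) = 126 / 19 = 6.63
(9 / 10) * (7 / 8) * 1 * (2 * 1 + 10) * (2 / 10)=189 / 100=1.89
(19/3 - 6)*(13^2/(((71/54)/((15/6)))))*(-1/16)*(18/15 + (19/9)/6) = -70811/6816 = -10.39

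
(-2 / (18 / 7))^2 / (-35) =-7 / 405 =-0.02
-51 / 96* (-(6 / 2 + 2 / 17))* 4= 53 / 8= 6.62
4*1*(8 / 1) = 32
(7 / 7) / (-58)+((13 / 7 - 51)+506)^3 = 1896982706393 / 19894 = 95354514.25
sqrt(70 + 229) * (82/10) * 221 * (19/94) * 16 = 1377272 * sqrt(299)/235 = 101341.53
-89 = -89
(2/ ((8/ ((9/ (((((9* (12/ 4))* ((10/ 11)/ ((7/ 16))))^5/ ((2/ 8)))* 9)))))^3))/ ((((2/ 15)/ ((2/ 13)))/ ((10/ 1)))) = 0.00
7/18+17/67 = 775/1206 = 0.64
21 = 21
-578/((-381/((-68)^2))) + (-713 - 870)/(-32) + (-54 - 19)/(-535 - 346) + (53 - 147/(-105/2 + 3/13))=11548434619525/1621913952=7120.25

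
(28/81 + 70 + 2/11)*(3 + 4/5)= 268.00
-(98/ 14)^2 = -49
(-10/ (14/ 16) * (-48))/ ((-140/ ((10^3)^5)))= -192000000000000000/ 49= -3918367346938775.51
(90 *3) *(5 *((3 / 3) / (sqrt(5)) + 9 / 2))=270 *sqrt(5) + 6075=6678.74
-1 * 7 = -7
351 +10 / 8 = 1409 / 4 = 352.25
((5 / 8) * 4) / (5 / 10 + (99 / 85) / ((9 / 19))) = 425 / 503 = 0.84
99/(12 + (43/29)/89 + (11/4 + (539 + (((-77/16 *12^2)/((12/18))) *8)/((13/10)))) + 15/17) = -225878796/13329755873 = -0.02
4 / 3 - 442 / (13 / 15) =-1526 / 3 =-508.67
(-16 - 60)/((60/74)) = -1406/15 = -93.73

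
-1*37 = -37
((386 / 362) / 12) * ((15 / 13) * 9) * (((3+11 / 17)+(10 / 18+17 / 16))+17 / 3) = 25824365 / 2560064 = 10.09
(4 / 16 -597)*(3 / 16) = -7161 / 64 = -111.89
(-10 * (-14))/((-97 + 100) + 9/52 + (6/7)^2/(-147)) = 17479280/395541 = 44.19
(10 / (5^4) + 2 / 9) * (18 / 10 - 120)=-52796 / 1875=-28.16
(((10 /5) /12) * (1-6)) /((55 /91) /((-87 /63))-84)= 1885 /190998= 0.01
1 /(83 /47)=47 /83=0.57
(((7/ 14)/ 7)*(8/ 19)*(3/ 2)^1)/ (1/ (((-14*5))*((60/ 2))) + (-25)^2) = 1800/ 24937481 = 0.00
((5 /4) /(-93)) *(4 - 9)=25 /372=0.07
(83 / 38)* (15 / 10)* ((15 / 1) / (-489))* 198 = -123255 / 6194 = -19.90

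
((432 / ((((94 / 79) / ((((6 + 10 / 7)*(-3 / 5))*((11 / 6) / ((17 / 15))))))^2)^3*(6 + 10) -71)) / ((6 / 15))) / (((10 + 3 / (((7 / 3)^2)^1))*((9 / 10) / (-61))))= 494106738561400467063343773790800 / 5056622473448868408311383782769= 97.71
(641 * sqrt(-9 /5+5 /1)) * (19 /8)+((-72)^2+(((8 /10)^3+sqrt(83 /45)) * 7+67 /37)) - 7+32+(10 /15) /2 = 7 * sqrt(415) /15+12179 * sqrt(5) /10+72354353 /13875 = 7947.54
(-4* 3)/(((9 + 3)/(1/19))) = -1/19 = -0.05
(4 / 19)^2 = 16 / 361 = 0.04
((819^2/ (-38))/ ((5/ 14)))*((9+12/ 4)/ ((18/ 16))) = -50083488/ 95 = -527194.61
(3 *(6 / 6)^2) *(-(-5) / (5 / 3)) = 9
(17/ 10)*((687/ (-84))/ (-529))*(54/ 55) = 105111/ 4073300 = 0.03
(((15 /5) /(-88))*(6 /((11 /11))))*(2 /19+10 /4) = -81 /152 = -0.53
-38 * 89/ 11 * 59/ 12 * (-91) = 9078979/ 66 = 137560.29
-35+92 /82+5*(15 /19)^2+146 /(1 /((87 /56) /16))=-109975041 /6630848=-16.59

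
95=95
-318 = -318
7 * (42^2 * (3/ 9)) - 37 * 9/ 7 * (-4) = 30144/ 7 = 4306.29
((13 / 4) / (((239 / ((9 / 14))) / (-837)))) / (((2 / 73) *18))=-794313 / 53536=-14.84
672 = 672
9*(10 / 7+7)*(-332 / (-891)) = 19588 / 693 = 28.27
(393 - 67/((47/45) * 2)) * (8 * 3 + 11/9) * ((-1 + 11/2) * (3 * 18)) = 207938583/94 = 2212112.59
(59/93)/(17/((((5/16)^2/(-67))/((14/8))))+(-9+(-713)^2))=1475/1134481704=0.00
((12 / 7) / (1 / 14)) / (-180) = -2 / 15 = -0.13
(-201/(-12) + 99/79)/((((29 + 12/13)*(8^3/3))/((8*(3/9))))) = 73957/7867136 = 0.01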